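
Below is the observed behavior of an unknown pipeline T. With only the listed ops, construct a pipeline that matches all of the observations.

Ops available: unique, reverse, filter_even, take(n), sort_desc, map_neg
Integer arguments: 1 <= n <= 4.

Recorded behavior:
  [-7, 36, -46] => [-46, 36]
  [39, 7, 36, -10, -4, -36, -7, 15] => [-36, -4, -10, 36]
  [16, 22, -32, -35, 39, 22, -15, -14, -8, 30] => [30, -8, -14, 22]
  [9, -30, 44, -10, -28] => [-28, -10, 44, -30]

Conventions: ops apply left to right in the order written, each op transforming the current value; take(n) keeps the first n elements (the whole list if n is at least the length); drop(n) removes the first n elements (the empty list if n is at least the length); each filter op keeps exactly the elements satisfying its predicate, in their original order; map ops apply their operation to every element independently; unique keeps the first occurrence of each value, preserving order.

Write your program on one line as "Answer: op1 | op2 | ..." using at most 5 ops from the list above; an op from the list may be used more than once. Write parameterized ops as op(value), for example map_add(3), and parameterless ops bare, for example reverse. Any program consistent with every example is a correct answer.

reverse | map_neg | filter_even | take(4) | map_neg

Check, running the answer program on each example:
  [-7, 36, -46] -> [-46, 36, -7] -> [46, -36, 7] -> [46, -36] -> [46, -36] -> [-46, 36]
  [39, 7, 36, -10, -4, -36, -7, 15] -> [15, -7, -36, -4, -10, 36, 7, 39] -> [-15, 7, 36, 4, 10, -36, -7, -39] -> [36, 4, 10, -36] -> [36, 4, 10, -36] -> [-36, -4, -10, 36]
  [16, 22, -32, -35, 39, 22, -15, -14, -8, 30] -> [30, -8, -14, -15, 22, 39, -35, -32, 22, 16] -> [-30, 8, 14, 15, -22, -39, 35, 32, -22, -16] -> [-30, 8, 14, -22, 32, -22, -16] -> [-30, 8, 14, -22] -> [30, -8, -14, 22]
  [9, -30, 44, -10, -28] -> [-28, -10, 44, -30, 9] -> [28, 10, -44, 30, -9] -> [28, 10, -44, 30] -> [28, 10, -44, 30] -> [-28, -10, 44, -30]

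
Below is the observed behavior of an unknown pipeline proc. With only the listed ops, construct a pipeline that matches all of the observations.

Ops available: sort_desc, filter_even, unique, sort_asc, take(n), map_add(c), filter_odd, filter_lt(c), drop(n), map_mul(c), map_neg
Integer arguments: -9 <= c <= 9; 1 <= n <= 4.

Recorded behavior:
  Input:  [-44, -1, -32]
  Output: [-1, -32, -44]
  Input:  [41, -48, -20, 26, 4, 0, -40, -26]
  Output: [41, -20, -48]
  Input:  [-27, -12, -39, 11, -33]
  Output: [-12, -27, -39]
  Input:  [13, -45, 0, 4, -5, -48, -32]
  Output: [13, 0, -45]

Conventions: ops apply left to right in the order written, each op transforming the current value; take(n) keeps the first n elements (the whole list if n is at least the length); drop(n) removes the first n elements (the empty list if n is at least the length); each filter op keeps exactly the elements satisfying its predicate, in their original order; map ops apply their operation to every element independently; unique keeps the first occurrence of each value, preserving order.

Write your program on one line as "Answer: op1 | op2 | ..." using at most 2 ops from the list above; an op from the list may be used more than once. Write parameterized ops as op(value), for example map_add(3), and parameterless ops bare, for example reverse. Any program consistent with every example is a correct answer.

take(3) | sort_desc

Check, running the answer program on each example:
  [-44, -1, -32] -> [-44, -1, -32] -> [-1, -32, -44]
  [41, -48, -20, 26, 4, 0, -40, -26] -> [41, -48, -20] -> [41, -20, -48]
  [-27, -12, -39, 11, -33] -> [-27, -12, -39] -> [-12, -27, -39]
  [13, -45, 0, 4, -5, -48, -32] -> [13, -45, 0] -> [13, 0, -45]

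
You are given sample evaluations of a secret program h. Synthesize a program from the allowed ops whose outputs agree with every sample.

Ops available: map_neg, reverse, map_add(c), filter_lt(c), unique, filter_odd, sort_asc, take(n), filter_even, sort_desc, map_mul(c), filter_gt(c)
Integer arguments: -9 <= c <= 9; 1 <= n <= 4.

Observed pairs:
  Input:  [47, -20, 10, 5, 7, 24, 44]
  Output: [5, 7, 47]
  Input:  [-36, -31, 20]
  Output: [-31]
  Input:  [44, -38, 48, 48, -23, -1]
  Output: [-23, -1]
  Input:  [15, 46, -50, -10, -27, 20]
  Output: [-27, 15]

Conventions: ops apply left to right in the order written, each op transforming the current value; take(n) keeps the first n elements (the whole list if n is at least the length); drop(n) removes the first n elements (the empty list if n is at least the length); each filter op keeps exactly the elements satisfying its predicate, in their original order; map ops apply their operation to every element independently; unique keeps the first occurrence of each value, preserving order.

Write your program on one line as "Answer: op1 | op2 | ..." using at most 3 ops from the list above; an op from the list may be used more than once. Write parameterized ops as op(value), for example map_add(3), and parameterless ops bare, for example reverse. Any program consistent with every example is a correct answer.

filter_odd | sort_asc

Check, running the answer program on each example:
  [47, -20, 10, 5, 7, 24, 44] -> [47, 5, 7] -> [5, 7, 47]
  [-36, -31, 20] -> [-31] -> [-31]
  [44, -38, 48, 48, -23, -1] -> [-23, -1] -> [-23, -1]
  [15, 46, -50, -10, -27, 20] -> [15, -27] -> [-27, 15]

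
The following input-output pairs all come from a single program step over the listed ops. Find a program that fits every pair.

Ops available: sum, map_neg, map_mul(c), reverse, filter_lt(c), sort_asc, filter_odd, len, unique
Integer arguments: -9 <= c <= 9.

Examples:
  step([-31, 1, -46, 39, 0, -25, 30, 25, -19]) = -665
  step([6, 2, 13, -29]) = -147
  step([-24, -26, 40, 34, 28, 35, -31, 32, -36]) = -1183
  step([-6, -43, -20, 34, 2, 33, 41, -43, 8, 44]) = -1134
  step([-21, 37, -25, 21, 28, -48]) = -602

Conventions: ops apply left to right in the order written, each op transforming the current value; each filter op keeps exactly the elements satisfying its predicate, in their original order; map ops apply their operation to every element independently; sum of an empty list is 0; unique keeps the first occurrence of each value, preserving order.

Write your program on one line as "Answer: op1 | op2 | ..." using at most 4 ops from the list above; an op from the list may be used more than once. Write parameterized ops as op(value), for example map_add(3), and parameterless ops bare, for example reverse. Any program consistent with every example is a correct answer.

unique | map_mul(-7) | filter_lt(-5) | sum

Check, running the answer program on each example:
  [-31, 1, -46, 39, 0, -25, 30, 25, -19] -> [-31, 1, -46, 39, 0, -25, 30, 25, -19] -> [217, -7, 322, -273, 0, 175, -210, -175, 133] -> [-7, -273, -210, -175] -> -665
  [6, 2, 13, -29] -> [6, 2, 13, -29] -> [-42, -14, -91, 203] -> [-42, -14, -91] -> -147
  [-24, -26, 40, 34, 28, 35, -31, 32, -36] -> [-24, -26, 40, 34, 28, 35, -31, 32, -36] -> [168, 182, -280, -238, -196, -245, 217, -224, 252] -> [-280, -238, -196, -245, -224] -> -1183
  [-6, -43, -20, 34, 2, 33, 41, -43, 8, 44] -> [-6, -43, -20, 34, 2, 33, 41, 8, 44] -> [42, 301, 140, -238, -14, -231, -287, -56, -308] -> [-238, -14, -231, -287, -56, -308] -> -1134
  [-21, 37, -25, 21, 28, -48] -> [-21, 37, -25, 21, 28, -48] -> [147, -259, 175, -147, -196, 336] -> [-259, -147, -196] -> -602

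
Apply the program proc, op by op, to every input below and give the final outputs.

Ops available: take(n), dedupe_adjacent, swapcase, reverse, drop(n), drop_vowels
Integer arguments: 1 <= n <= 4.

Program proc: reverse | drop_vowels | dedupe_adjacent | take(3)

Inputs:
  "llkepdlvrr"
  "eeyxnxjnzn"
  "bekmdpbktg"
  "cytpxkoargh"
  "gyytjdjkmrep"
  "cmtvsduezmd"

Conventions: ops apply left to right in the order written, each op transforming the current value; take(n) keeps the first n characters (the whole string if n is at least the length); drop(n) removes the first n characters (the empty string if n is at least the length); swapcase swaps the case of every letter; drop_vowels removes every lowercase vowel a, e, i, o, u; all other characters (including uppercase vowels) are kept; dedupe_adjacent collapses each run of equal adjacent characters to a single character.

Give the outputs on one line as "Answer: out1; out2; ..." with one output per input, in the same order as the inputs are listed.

"rvl"; "nzn"; "gtk"; "hgr"; "prm"; "dmz"

Execution, op by op:
  "llkepdlvrr" -> "rrvldpekll" -> "rrvldpkll" -> "rvldpkl" -> "rvl"
  "eeyxnxjnzn" -> "nznjxnxyee" -> "nznjxnxy" -> "nznjxnxy" -> "nzn"
  "bekmdpbktg" -> "gtkbpdmkeb" -> "gtkbpdmkb" -> "gtkbpdmkb" -> "gtk"
  "cytpxkoargh" -> "hgraokxptyc" -> "hgrkxptyc" -> "hgrkxptyc" -> "hgr"
  "gyytjdjkmrep" -> "permkjdjtyyg" -> "prmkjdjtyyg" -> "prmkjdjtyg" -> "prm"
  "cmtvsduezmd" -> "dmzeudsvtmc" -> "dmzdsvtmc" -> "dmzdsvtmc" -> "dmz"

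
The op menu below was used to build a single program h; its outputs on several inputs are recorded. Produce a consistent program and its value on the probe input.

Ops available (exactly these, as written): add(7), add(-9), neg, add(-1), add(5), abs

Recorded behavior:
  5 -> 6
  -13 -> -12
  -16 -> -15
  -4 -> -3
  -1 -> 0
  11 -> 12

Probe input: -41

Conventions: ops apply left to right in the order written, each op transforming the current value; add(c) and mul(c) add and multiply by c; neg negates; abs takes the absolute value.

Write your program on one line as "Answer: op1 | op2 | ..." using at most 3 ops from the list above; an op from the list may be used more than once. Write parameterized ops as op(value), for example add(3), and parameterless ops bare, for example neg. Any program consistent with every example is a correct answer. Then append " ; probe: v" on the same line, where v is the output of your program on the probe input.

neg | add(-1) | neg ; probe: -40

Check, running the answer program on each example:
  5 -> -5 -> -6 -> 6
  -13 -> 13 -> 12 -> -12
  -16 -> 16 -> 15 -> -15
  -4 -> 4 -> 3 -> -3
  -1 -> 1 -> 0 -> 0
  11 -> -11 -> -12 -> 12
  probe: -41 -> 41 -> 40 -> -40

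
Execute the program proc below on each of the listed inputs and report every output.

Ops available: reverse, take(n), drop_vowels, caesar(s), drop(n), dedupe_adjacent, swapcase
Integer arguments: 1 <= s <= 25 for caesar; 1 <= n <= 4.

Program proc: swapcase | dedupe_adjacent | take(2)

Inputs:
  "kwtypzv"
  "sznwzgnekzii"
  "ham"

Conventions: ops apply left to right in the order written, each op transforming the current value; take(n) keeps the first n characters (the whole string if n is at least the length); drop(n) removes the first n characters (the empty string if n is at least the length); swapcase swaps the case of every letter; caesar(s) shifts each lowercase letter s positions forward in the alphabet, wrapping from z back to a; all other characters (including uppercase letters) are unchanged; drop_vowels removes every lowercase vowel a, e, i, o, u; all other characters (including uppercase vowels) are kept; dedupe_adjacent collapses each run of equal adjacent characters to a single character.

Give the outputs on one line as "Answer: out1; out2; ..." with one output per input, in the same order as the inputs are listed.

Execution, op by op:
  "kwtypzv" -> "KWTYPZV" -> "KWTYPZV" -> "KW"
  "sznwzgnekzii" -> "SZNWZGNEKZII" -> "SZNWZGNEKZI" -> "SZ"
  "ham" -> "HAM" -> "HAM" -> "HA"

"KW"; "SZ"; "HA"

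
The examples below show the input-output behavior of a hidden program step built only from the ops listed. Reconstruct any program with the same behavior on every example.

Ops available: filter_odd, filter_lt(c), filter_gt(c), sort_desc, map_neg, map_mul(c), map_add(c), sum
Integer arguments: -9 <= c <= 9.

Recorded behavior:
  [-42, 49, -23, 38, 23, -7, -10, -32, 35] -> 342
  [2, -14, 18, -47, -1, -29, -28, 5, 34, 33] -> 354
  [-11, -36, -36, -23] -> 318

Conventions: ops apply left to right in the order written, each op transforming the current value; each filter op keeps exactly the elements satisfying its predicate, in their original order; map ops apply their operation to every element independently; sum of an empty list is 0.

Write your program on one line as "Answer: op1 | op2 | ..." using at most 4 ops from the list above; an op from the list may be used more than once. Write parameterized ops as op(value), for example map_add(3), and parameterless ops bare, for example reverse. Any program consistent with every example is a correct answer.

filter_lt(7) | map_mul(-3) | filter_gt(7) | sum

Check, running the answer program on each example:
  [-42, 49, -23, 38, 23, -7, -10, -32, 35] -> [-42, -23, -7, -10, -32] -> [126, 69, 21, 30, 96] -> [126, 69, 21, 30, 96] -> 342
  [2, -14, 18, -47, -1, -29, -28, 5, 34, 33] -> [2, -14, -47, -1, -29, -28, 5] -> [-6, 42, 141, 3, 87, 84, -15] -> [42, 141, 87, 84] -> 354
  [-11, -36, -36, -23] -> [-11, -36, -36, -23] -> [33, 108, 108, 69] -> [33, 108, 108, 69] -> 318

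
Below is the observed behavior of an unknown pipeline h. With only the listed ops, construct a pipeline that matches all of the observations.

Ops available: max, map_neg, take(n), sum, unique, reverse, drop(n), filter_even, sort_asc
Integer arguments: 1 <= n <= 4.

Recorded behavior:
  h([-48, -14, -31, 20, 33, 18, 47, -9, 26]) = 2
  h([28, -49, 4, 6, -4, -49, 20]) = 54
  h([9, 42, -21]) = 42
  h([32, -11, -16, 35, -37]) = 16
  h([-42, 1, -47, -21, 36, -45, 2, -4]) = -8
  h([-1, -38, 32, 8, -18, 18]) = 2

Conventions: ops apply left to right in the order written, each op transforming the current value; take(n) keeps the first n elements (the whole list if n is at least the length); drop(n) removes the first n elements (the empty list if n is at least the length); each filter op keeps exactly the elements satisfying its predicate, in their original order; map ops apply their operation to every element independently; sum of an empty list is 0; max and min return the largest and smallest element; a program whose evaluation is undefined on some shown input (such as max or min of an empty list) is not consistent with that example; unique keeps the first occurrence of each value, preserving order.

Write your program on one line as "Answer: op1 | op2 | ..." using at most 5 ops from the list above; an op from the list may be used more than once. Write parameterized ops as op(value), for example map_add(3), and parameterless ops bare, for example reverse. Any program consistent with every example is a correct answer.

reverse | unique | filter_even | sum

Check, running the answer program on each example:
  [-48, -14, -31, 20, 33, 18, 47, -9, 26] -> [26, -9, 47, 18, 33, 20, -31, -14, -48] -> [26, -9, 47, 18, 33, 20, -31, -14, -48] -> [26, 18, 20, -14, -48] -> 2
  [28, -49, 4, 6, -4, -49, 20] -> [20, -49, -4, 6, 4, -49, 28] -> [20, -49, -4, 6, 4, 28] -> [20, -4, 6, 4, 28] -> 54
  [9, 42, -21] -> [-21, 42, 9] -> [-21, 42, 9] -> [42] -> 42
  [32, -11, -16, 35, -37] -> [-37, 35, -16, -11, 32] -> [-37, 35, -16, -11, 32] -> [-16, 32] -> 16
  [-42, 1, -47, -21, 36, -45, 2, -4] -> [-4, 2, -45, 36, -21, -47, 1, -42] -> [-4, 2, -45, 36, -21, -47, 1, -42] -> [-4, 2, 36, -42] -> -8
  [-1, -38, 32, 8, -18, 18] -> [18, -18, 8, 32, -38, -1] -> [18, -18, 8, 32, -38, -1] -> [18, -18, 8, 32, -38] -> 2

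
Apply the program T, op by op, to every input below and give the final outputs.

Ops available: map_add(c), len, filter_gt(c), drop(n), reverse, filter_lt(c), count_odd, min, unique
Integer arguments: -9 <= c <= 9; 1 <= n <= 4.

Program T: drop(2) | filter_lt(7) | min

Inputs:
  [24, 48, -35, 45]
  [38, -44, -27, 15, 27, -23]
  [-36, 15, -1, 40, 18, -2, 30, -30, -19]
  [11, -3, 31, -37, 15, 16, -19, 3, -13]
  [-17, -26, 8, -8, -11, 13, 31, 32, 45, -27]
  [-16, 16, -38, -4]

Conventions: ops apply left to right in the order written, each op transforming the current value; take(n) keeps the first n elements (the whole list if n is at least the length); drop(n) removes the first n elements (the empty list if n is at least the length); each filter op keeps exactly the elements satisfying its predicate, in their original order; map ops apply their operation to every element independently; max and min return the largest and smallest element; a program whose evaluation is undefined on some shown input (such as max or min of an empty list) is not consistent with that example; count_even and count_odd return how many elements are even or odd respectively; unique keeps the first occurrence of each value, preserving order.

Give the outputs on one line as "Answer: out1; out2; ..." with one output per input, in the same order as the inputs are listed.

Execution, op by op:
  [24, 48, -35, 45] -> [-35, 45] -> [-35] -> -35
  [38, -44, -27, 15, 27, -23] -> [-27, 15, 27, -23] -> [-27, -23] -> -27
  [-36, 15, -1, 40, 18, -2, 30, -30, -19] -> [-1, 40, 18, -2, 30, -30, -19] -> [-1, -2, -30, -19] -> -30
  [11, -3, 31, -37, 15, 16, -19, 3, -13] -> [31, -37, 15, 16, -19, 3, -13] -> [-37, -19, 3, -13] -> -37
  [-17, -26, 8, -8, -11, 13, 31, 32, 45, -27] -> [8, -8, -11, 13, 31, 32, 45, -27] -> [-8, -11, -27] -> -27
  [-16, 16, -38, -4] -> [-38, -4] -> [-38, -4] -> -38

-35; -27; -30; -37; -27; -38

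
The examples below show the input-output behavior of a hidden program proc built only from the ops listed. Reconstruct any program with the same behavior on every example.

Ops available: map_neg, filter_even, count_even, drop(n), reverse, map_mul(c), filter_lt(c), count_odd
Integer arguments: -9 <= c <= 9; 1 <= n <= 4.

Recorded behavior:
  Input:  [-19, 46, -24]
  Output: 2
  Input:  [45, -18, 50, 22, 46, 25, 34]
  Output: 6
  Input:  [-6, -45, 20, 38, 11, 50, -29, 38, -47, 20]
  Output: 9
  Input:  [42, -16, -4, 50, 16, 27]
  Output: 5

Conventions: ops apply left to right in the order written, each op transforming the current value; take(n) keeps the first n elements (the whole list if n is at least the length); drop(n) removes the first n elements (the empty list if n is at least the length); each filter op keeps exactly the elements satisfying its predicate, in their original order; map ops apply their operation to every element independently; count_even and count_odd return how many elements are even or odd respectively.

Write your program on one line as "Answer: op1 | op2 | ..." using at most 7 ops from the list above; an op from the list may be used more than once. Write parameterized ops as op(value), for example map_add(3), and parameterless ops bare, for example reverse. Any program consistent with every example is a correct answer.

map_mul(-2) | map_mul(8) | drop(1) | map_neg | map_mul(2) | count_even

Check, running the answer program on each example:
  [-19, 46, -24] -> [38, -92, 48] -> [304, -736, 384] -> [-736, 384] -> [736, -384] -> [1472, -768] -> 2
  [45, -18, 50, 22, 46, 25, 34] -> [-90, 36, -100, -44, -92, -50, -68] -> [-720, 288, -800, -352, -736, -400, -544] -> [288, -800, -352, -736, -400, -544] -> [-288, 800, 352, 736, 400, 544] -> [-576, 1600, 704, 1472, 800, 1088] -> 6
  [-6, -45, 20, 38, 11, 50, -29, 38, -47, 20] -> [12, 90, -40, -76, -22, -100, 58, -76, 94, -40] -> [96, 720, -320, -608, -176, -800, 464, -608, 752, -320] -> [720, -320, -608, -176, -800, 464, -608, 752, -320] -> [-720, 320, 608, 176, 800, -464, 608, -752, 320] -> [-1440, 640, 1216, 352, 1600, -928, 1216, -1504, 640] -> 9
  [42, -16, -4, 50, 16, 27] -> [-84, 32, 8, -100, -32, -54] -> [-672, 256, 64, -800, -256, -432] -> [256, 64, -800, -256, -432] -> [-256, -64, 800, 256, 432] -> [-512, -128, 1600, 512, 864] -> 5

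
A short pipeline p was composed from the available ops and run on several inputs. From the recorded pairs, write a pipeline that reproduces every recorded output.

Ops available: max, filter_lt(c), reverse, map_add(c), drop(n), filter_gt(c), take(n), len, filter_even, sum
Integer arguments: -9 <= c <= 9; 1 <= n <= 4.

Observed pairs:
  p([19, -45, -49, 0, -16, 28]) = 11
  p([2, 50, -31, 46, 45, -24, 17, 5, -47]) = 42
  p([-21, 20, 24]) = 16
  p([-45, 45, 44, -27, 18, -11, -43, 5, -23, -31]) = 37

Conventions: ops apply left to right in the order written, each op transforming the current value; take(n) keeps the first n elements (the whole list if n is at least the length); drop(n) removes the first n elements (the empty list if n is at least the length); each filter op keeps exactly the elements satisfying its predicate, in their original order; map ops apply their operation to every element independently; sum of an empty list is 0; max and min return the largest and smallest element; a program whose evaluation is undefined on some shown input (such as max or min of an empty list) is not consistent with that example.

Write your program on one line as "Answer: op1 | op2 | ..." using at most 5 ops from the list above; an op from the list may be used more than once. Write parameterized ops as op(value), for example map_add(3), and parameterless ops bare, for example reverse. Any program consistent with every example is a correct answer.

take(3) | map_add(-8) | filter_gt(-3) | reverse | max

Check, running the answer program on each example:
  [19, -45, -49, 0, -16, 28] -> [19, -45, -49] -> [11, -53, -57] -> [11] -> [11] -> 11
  [2, 50, -31, 46, 45, -24, 17, 5, -47] -> [2, 50, -31] -> [-6, 42, -39] -> [42] -> [42] -> 42
  [-21, 20, 24] -> [-21, 20, 24] -> [-29, 12, 16] -> [12, 16] -> [16, 12] -> 16
  [-45, 45, 44, -27, 18, -11, -43, 5, -23, -31] -> [-45, 45, 44] -> [-53, 37, 36] -> [37, 36] -> [36, 37] -> 37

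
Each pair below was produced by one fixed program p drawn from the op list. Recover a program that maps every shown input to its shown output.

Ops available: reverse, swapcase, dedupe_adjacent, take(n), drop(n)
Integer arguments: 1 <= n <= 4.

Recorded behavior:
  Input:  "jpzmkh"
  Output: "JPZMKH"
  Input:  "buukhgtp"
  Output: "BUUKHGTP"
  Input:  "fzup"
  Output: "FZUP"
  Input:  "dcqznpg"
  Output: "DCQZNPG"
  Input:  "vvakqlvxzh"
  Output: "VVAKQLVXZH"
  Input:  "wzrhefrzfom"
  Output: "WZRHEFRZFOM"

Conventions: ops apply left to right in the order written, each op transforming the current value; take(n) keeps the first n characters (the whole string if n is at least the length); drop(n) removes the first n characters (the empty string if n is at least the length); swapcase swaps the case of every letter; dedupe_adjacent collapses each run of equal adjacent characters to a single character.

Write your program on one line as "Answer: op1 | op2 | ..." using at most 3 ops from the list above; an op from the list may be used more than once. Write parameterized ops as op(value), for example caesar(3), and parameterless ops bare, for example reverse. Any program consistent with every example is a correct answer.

reverse | swapcase | reverse

Check, running the answer program on each example:
  "jpzmkh" -> "hkmzpj" -> "HKMZPJ" -> "JPZMKH"
  "buukhgtp" -> "ptghkuub" -> "PTGHKUUB" -> "BUUKHGTP"
  "fzup" -> "puzf" -> "PUZF" -> "FZUP"
  "dcqznpg" -> "gpnzqcd" -> "GPNZQCD" -> "DCQZNPG"
  "vvakqlvxzh" -> "hzxvlqkavv" -> "HZXVLQKAVV" -> "VVAKQLVXZH"
  "wzrhefrzfom" -> "mofzrfehrzw" -> "MOFZRFEHRZW" -> "WZRHEFRZFOM"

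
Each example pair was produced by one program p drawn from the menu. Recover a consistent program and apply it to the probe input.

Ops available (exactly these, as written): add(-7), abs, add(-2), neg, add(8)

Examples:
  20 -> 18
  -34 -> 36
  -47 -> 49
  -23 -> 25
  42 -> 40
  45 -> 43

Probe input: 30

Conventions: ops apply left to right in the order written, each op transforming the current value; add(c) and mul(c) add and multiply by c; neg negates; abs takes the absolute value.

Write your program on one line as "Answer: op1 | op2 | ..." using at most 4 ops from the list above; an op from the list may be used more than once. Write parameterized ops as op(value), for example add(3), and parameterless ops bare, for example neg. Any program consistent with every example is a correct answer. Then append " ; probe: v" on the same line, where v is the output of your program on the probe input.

add(-2) | neg | abs ; probe: 28

Check, running the answer program on each example:
  20 -> 18 -> -18 -> 18
  -34 -> -36 -> 36 -> 36
  -47 -> -49 -> 49 -> 49
  -23 -> -25 -> 25 -> 25
  42 -> 40 -> -40 -> 40
  45 -> 43 -> -43 -> 43
  probe: 30 -> 28 -> -28 -> 28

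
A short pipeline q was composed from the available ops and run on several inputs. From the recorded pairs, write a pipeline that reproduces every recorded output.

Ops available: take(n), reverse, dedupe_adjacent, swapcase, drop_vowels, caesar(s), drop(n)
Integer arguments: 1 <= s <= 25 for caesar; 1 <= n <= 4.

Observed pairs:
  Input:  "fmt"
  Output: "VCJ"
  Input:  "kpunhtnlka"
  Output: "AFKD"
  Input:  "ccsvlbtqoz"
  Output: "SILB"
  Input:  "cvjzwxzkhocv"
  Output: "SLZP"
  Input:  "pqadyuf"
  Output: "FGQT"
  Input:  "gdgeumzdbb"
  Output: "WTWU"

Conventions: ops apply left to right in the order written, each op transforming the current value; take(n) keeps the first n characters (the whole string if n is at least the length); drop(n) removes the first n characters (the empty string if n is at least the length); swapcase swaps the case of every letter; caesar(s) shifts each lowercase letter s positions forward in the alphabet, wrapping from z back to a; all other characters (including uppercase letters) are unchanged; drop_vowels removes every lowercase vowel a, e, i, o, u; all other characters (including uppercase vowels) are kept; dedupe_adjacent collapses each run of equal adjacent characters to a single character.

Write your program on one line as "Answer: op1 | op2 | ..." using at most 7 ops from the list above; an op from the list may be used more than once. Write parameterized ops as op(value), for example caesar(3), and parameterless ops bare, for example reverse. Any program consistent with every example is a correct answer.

reverse | caesar(16) | swapcase | dedupe_adjacent | reverse | take(4)

Check, running the answer program on each example:
  "fmt" -> "tmf" -> "jcv" -> "JCV" -> "JCV" -> "VCJ" -> "VCJ"
  "kpunhtnlka" -> "aklnthnupk" -> "qabdjxdkfa" -> "QABDJXDKFA" -> "QABDJXDKFA" -> "AFKDXJDBAQ" -> "AFKD"
  "ccsvlbtqoz" -> "zoqtblvscc" -> "pegjrbliss" -> "PEGJRBLISS" -> "PEGJRBLIS" -> "SILBRJGEP" -> "SILB"
  "cvjzwxzkhocv" -> "vcohkzxwzjvc" -> "lsexapnmpzls" -> "LSEXAPNMPZLS" -> "LSEXAPNMPZLS" -> "SLZPMNPAXESL" -> "SLZP"
  "pqadyuf" -> "fuydaqp" -> "vkotqgf" -> "VKOTQGF" -> "VKOTQGF" -> "FGQTOKV" -> "FGQT"
  "gdgeumzdbb" -> "bbdzmuegdg" -> "rrtpckuwtw" -> "RRTPCKUWTW" -> "RTPCKUWTW" -> "WTWUKCPTR" -> "WTWU"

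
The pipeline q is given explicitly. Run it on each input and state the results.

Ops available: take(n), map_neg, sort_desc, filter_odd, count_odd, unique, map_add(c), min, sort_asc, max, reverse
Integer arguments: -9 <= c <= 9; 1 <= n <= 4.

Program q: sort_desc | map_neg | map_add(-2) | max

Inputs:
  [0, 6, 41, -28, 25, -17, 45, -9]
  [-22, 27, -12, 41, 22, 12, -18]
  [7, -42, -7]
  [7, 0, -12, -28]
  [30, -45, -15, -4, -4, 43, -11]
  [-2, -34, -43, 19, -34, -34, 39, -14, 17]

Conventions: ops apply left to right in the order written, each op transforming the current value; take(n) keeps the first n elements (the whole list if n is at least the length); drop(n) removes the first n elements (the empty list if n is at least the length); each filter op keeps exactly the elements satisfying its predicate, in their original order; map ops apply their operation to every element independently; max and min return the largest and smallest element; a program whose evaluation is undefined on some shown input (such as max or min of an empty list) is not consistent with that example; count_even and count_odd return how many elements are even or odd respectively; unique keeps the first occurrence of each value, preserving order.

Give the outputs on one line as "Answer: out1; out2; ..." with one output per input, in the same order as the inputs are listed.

Execution, op by op:
  [0, 6, 41, -28, 25, -17, 45, -9] -> [45, 41, 25, 6, 0, -9, -17, -28] -> [-45, -41, -25, -6, 0, 9, 17, 28] -> [-47, -43, -27, -8, -2, 7, 15, 26] -> 26
  [-22, 27, -12, 41, 22, 12, -18] -> [41, 27, 22, 12, -12, -18, -22] -> [-41, -27, -22, -12, 12, 18, 22] -> [-43, -29, -24, -14, 10, 16, 20] -> 20
  [7, -42, -7] -> [7, -7, -42] -> [-7, 7, 42] -> [-9, 5, 40] -> 40
  [7, 0, -12, -28] -> [7, 0, -12, -28] -> [-7, 0, 12, 28] -> [-9, -2, 10, 26] -> 26
  [30, -45, -15, -4, -4, 43, -11] -> [43, 30, -4, -4, -11, -15, -45] -> [-43, -30, 4, 4, 11, 15, 45] -> [-45, -32, 2, 2, 9, 13, 43] -> 43
  [-2, -34, -43, 19, -34, -34, 39, -14, 17] -> [39, 19, 17, -2, -14, -34, -34, -34, -43] -> [-39, -19, -17, 2, 14, 34, 34, 34, 43] -> [-41, -21, -19, 0, 12, 32, 32, 32, 41] -> 41

26; 20; 40; 26; 43; 41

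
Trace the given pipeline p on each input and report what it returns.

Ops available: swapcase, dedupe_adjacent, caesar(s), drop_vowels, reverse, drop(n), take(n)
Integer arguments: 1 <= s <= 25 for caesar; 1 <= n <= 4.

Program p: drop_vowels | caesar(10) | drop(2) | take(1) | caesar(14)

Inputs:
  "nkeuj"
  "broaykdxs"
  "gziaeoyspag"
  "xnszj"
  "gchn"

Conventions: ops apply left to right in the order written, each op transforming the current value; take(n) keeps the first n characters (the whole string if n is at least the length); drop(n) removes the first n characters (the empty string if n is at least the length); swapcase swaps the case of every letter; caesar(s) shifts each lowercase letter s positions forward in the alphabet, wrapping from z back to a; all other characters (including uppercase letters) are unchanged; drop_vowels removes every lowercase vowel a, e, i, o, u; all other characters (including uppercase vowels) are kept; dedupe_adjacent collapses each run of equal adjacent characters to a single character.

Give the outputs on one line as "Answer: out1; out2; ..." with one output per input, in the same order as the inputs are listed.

Execution, op by op:
  "nkeuj" -> "nkj" -> "xut" -> "t" -> "t" -> "h"
  "broaykdxs" -> "brykdxs" -> "lbiunhc" -> "iunhc" -> "i" -> "w"
  "gziaeoyspag" -> "gzyspg" -> "qjiczq" -> "iczq" -> "i" -> "w"
  "xnszj" -> "xnszj" -> "hxcjt" -> "cjt" -> "c" -> "q"
  "gchn" -> "gchn" -> "qmrx" -> "rx" -> "r" -> "f"

"h"; "w"; "w"; "q"; "f"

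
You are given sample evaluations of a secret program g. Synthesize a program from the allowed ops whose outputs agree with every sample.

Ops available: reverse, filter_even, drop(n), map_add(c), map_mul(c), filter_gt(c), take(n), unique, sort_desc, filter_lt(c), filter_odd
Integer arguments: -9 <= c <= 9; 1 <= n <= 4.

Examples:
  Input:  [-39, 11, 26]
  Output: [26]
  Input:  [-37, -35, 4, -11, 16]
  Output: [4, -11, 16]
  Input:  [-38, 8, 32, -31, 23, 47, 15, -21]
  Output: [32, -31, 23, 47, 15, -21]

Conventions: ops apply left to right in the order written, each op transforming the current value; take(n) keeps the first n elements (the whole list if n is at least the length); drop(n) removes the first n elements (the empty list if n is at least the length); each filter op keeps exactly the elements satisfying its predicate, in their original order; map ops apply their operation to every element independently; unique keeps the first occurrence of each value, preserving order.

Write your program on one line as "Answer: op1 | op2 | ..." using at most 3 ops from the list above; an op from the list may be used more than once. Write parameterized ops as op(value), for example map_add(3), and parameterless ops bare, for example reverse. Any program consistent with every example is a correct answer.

drop(1) | drop(1)

Check, running the answer program on each example:
  [-39, 11, 26] -> [11, 26] -> [26]
  [-37, -35, 4, -11, 16] -> [-35, 4, -11, 16] -> [4, -11, 16]
  [-38, 8, 32, -31, 23, 47, 15, -21] -> [8, 32, -31, 23, 47, 15, -21] -> [32, -31, 23, 47, 15, -21]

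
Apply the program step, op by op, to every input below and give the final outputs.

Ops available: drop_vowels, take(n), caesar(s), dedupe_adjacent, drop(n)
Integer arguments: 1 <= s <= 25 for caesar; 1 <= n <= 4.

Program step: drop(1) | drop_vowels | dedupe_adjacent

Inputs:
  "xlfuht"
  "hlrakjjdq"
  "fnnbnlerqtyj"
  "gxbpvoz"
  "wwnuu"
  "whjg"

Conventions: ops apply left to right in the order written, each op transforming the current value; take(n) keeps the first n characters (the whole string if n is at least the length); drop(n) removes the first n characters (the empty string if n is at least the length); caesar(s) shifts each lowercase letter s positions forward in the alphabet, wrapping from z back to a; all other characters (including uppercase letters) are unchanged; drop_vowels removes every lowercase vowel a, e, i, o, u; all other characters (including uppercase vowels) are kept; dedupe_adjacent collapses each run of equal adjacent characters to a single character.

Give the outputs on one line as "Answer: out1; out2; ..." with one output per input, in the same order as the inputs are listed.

"lfht"; "lrkjdq"; "nbnlrqtyj"; "xbpvz"; "wn"; "hjg"

Execution, op by op:
  "xlfuht" -> "lfuht" -> "lfht" -> "lfht"
  "hlrakjjdq" -> "lrakjjdq" -> "lrkjjdq" -> "lrkjdq"
  "fnnbnlerqtyj" -> "nnbnlerqtyj" -> "nnbnlrqtyj" -> "nbnlrqtyj"
  "gxbpvoz" -> "xbpvoz" -> "xbpvz" -> "xbpvz"
  "wwnuu" -> "wnuu" -> "wn" -> "wn"
  "whjg" -> "hjg" -> "hjg" -> "hjg"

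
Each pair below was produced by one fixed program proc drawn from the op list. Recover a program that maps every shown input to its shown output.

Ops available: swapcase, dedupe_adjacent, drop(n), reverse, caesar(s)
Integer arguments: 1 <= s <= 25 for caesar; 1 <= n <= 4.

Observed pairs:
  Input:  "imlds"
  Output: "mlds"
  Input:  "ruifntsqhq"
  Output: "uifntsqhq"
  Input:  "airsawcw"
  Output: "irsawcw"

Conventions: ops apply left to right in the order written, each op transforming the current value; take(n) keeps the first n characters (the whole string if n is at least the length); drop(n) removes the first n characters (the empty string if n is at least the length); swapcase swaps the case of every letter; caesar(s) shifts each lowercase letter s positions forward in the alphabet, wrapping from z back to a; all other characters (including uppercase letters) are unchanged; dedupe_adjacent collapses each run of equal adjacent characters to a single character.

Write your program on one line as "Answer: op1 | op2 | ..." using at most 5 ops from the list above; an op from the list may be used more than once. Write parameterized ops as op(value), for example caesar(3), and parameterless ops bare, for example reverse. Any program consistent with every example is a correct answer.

reverse | swapcase | reverse | drop(1) | swapcase

Check, running the answer program on each example:
  "imlds" -> "sdlmi" -> "SDLMI" -> "IMLDS" -> "MLDS" -> "mlds"
  "ruifntsqhq" -> "qhqstnfiur" -> "QHQSTNFIUR" -> "RUIFNTSQHQ" -> "UIFNTSQHQ" -> "uifntsqhq"
  "airsawcw" -> "wcwasria" -> "WCWASRIA" -> "AIRSAWCW" -> "IRSAWCW" -> "irsawcw"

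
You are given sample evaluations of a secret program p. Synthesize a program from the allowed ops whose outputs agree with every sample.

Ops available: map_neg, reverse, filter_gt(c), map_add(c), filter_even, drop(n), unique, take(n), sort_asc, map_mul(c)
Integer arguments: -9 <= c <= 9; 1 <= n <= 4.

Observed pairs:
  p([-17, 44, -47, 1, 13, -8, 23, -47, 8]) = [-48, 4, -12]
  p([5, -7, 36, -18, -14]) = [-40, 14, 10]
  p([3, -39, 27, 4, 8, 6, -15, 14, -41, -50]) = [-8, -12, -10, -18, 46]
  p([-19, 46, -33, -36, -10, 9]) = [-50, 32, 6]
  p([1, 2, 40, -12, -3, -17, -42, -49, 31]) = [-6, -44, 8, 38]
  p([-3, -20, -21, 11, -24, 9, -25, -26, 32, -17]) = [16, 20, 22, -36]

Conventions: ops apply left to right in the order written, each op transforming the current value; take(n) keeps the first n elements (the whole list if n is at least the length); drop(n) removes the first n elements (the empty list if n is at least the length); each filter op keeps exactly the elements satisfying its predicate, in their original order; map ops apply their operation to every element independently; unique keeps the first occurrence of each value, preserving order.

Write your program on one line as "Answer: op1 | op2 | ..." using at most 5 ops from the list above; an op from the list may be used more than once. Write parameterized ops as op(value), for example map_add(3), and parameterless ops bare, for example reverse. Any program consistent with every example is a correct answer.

map_neg | unique | filter_even | map_add(-4)

Check, running the answer program on each example:
  [-17, 44, -47, 1, 13, -8, 23, -47, 8] -> [17, -44, 47, -1, -13, 8, -23, 47, -8] -> [17, -44, 47, -1, -13, 8, -23, -8] -> [-44, 8, -8] -> [-48, 4, -12]
  [5, -7, 36, -18, -14] -> [-5, 7, -36, 18, 14] -> [-5, 7, -36, 18, 14] -> [-36, 18, 14] -> [-40, 14, 10]
  [3, -39, 27, 4, 8, 6, -15, 14, -41, -50] -> [-3, 39, -27, -4, -8, -6, 15, -14, 41, 50] -> [-3, 39, -27, -4, -8, -6, 15, -14, 41, 50] -> [-4, -8, -6, -14, 50] -> [-8, -12, -10, -18, 46]
  [-19, 46, -33, -36, -10, 9] -> [19, -46, 33, 36, 10, -9] -> [19, -46, 33, 36, 10, -9] -> [-46, 36, 10] -> [-50, 32, 6]
  [1, 2, 40, -12, -3, -17, -42, -49, 31] -> [-1, -2, -40, 12, 3, 17, 42, 49, -31] -> [-1, -2, -40, 12, 3, 17, 42, 49, -31] -> [-2, -40, 12, 42] -> [-6, -44, 8, 38]
  [-3, -20, -21, 11, -24, 9, -25, -26, 32, -17] -> [3, 20, 21, -11, 24, -9, 25, 26, -32, 17] -> [3, 20, 21, -11, 24, -9, 25, 26, -32, 17] -> [20, 24, 26, -32] -> [16, 20, 22, -36]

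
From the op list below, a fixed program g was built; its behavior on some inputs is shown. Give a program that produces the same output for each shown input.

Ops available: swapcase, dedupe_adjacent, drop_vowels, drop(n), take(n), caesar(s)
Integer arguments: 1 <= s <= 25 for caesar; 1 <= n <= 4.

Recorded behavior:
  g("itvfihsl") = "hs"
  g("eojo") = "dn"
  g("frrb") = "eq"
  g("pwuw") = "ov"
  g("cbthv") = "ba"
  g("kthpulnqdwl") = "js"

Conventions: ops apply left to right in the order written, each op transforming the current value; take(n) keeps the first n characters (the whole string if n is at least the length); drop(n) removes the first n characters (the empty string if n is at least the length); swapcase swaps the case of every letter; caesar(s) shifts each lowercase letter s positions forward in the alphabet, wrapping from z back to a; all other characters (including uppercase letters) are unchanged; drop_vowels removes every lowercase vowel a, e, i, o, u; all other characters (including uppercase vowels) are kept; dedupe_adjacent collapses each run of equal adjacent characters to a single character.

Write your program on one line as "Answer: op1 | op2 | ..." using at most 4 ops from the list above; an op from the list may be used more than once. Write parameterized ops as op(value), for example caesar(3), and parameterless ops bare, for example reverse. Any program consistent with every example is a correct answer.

dedupe_adjacent | caesar(25) | take(2)

Check, running the answer program on each example:
  "itvfihsl" -> "itvfihsl" -> "hsuehgrk" -> "hs"
  "eojo" -> "eojo" -> "dnin" -> "dn"
  "frrb" -> "frb" -> "eqa" -> "eq"
  "pwuw" -> "pwuw" -> "ovtv" -> "ov"
  "cbthv" -> "cbthv" -> "basgu" -> "ba"
  "kthpulnqdwl" -> "kthpulnqdwl" -> "jsgotkmpcvk" -> "js"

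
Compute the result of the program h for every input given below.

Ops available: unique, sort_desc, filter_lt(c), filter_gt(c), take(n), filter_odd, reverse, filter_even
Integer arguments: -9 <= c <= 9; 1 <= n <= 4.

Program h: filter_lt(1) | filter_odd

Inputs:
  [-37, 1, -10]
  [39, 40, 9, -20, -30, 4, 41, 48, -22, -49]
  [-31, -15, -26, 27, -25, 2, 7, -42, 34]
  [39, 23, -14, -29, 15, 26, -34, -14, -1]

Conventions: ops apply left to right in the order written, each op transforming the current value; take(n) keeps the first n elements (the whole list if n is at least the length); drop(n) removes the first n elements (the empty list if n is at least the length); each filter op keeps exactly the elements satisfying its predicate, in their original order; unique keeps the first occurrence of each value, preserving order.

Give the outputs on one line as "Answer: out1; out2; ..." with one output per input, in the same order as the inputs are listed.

Execution, op by op:
  [-37, 1, -10] -> [-37, -10] -> [-37]
  [39, 40, 9, -20, -30, 4, 41, 48, -22, -49] -> [-20, -30, -22, -49] -> [-49]
  [-31, -15, -26, 27, -25, 2, 7, -42, 34] -> [-31, -15, -26, -25, -42] -> [-31, -15, -25]
  [39, 23, -14, -29, 15, 26, -34, -14, -1] -> [-14, -29, -34, -14, -1] -> [-29, -1]

[-37]; [-49]; [-31, -15, -25]; [-29, -1]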